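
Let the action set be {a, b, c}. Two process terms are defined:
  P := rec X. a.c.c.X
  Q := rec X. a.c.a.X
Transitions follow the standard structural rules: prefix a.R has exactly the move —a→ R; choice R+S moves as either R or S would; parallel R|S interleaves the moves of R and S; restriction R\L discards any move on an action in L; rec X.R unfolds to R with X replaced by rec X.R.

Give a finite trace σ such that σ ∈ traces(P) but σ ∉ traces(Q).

Reachable graph of P (3 states):
  m0 = rec X. a.c.c.X :: =a=> m1
  m1 = c.c.(rec X. a.c.c.X) :: =c=> m2
  m2 = c.(rec X. a.c.c.X) :: =c=> m0
Reachable graph of Q (3 states):
  n0 = rec X. a.c.a.X :: =a=> n1
  n1 = c.a.(rec X. a.c.a.X) :: =c=> n2
  n2 = a.(rec X. a.c.a.X) :: =a=> n0
Executing acc from P (initial set {m0}):
  after a @ step 1: {m1}
  after c @ step 2: {m2}
  after c @ step 3: {m0}
  — P admits the full trace.
Executing acc from Q (initial set {n0}):
  after a @ step 1: {n1}
  after c @ step 2: {n2}
  after c @ step 3: ∅ (Q stuck)

acc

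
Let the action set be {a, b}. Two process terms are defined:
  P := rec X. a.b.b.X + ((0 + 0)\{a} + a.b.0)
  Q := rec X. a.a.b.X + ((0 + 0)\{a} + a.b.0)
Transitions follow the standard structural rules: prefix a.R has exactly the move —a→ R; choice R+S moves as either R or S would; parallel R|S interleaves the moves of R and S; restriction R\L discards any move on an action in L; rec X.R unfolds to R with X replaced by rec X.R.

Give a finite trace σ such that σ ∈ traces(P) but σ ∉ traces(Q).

abb

LTS(P): 5 reachable states
  u0 = rec X. a.b.b.X + ((0 + 0)\{a} + a.b.0) ⊢ —a→ u1, —a→ u2
  u1 = b.0 ⊢ —b→ u3
  u2 = b.b.(rec X. a.b.b.X + ((0 + 0)\{a} + a.b.0)) ⊢ —b→ u4
  u3 = 0 ⊢ (no moves)
  u4 = b.(rec X. a.b.b.X + ((0 + 0)\{a} + a.b.0)) ⊢ —b→ u0
LTS(Q): 5 reachable states
  v0 = rec X. a.a.b.X + ((0 + 0)\{a} + a.b.0) ⊢ —a→ v1, —a→ v2
  v1 = a.b.(rec X. a.a.b.X + ((0 + 0)\{a} + a.b.0)) ⊢ —a→ v3
  v2 = b.0 ⊢ —b→ v4
  v3 = b.(rec X. a.a.b.X + ((0 + 0)\{a} + a.b.0)) ⊢ —b→ v0
  v4 = 0 ⊢ (no moves)
Executing abb from P (initial set {u0}):
  [1] a ⇒ {u1, u2}
  [2] b ⇒ {u3, u4}
  [3] b ⇒ {u0}
  P completes σ.
Executing abb from Q (initial set {v0}):
  [1] a ⇒ {v1, v2}
  [2] b ⇒ {v4}
  [3] b ⇒ no successor for Q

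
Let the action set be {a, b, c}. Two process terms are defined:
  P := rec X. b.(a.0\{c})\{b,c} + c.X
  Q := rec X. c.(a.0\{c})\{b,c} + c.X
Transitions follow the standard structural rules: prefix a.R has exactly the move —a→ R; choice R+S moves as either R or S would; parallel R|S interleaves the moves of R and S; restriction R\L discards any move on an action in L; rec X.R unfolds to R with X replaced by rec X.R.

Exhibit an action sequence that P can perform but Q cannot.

Reachable graph of P (3 states):
  m0 = rec X. b.(a.0\{c})\{b,c} + c.X has moves —b→ m1, —c→ m0
  m1 = (a.0\{c})\{b,c} has moves —a→ m2
  m2 = 0\{c}\{b,c} has moves ·
Reachable graph of Q (3 states):
  n0 = rec X. c.(a.0\{c})\{b,c} + c.X has moves —c→ n0, —c→ n1
  n1 = (a.0\{c})\{b,c} has moves —a→ n2
  n2 = 0\{c}\{b,c} has moves ·
Trace ⟨b⟩ through P, begin at {m0}:
  step 1 (b): {m1}
  ✓ P
Trace ⟨b⟩ through Q, begin at {n0}:
  step 1 (b): ∅ (Q stuck)

b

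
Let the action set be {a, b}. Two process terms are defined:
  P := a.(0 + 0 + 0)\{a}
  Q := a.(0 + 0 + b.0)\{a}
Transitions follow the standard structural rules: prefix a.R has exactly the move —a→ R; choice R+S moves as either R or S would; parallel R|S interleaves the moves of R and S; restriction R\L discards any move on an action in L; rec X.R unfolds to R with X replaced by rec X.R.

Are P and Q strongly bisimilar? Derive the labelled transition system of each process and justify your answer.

LTS(P): 2 reachable states
  m0 = a.(0 + 0 + 0)\{a} | =a=> m1
  m1 = (0 + 0 + 0)\{a} | deadlocked
LTS(Q): 3 reachable states
  n0 = a.(0 + 0 + b.0)\{a} | =a=> n1
  n1 = (0 + 0 + b.0)\{a} | =b=> n2
  n2 = 0\{a} | deadlocked
Coarsest stable partition (strong bisimilarity classes):
  B0 = {m0}
  B1 = {m1, n2}
  B2 = {n0}
  B3 = {n1}
m0 ∈ B0, n0 ∈ B2 → different blocks

not bisimilar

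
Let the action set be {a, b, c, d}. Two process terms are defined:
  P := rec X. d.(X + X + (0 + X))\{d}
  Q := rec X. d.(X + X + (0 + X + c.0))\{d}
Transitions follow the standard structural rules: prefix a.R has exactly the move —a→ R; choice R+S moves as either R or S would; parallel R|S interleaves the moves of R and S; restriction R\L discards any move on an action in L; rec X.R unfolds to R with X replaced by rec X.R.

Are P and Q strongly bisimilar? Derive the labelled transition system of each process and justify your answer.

NO

P's transition system — 2 states:
  u0 = rec X. d.(X + X + (0 + X))\{d} has moves ··d··> u1
  u1 = ((rec X. d.(X + X + (0 + X))\{d}) + (rec X. d.(X + X + (0 + X))\{d}) + (0 + (rec X. d.(X + X + (0 + X))\{d})))\{d} has moves ∅
Q's transition system — 3 states:
  v0 = rec X. d.(X + X + (0 + X + c.0))\{d} has moves ··d··> v1
  v1 = ((rec X. d.(X + X + (0 + X + c.0))\{d}) + (rec X. d.(X + X + (0 + X + c.0))\{d}) + (0 + (rec X. d.(X + X + (0 + X + c.0))\{d}) + c.0))\{d} has moves ··c··> v2
  v2 = 0\{d} has moves ∅
Partition-refinement fixed point:
  B0 = {u0}
  B1 = {u1, v2}
  B2 = {v0}
  B3 = {v1}
u0 ∈ B0, v0 ∈ B2 → different blocks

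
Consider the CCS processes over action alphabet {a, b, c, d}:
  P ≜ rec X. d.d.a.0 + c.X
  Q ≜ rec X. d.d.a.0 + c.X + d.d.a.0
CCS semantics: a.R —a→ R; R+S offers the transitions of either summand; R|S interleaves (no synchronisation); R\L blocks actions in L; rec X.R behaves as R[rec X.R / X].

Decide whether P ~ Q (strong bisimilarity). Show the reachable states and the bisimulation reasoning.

P ~ Q

P's transition system — 4 states:
  p0 = rec X. d.d.a.0 + c.X :: —c→ p0, —d→ p1
  p1 = d.a.0 :: —d→ p2
  p2 = a.0 :: —a→ p3
  p3 = 0 :: (no moves)
Q's transition system — 4 states:
  q0 = rec X. d.d.a.0 + c.X + d.d.a.0 :: —c→ q0, —d→ q1
  q1 = d.a.0 :: —d→ q2
  q2 = a.0 :: —a→ q3
  q3 = 0 :: (no moves)
Coarsest stable partition (strong bisimilarity classes):
  B0 = {p0, q0}
  B1 = {p1, q1}
  B2 = {p2, q2}
  B3 = {p3, q3}
p0 ∈ B0, q0 ∈ B0 → same block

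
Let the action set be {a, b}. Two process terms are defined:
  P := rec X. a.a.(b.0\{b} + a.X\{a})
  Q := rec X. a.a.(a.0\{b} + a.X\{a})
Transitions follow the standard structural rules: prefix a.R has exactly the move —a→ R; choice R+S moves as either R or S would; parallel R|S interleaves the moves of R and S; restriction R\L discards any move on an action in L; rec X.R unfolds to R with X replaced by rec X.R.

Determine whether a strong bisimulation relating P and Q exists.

LTS(P): 5 reachable states
  m0 = rec X. a.a.(b.0\{b} + a.X\{a}) :: --a--▸ m1
  m1 = a.(b.0\{b} + a.(rec X. a.a.(b.0\{b} + a.X\{a}))\{a}) :: --a--▸ m2
  m2 = b.0\{b} + a.(rec X. a.a.(b.0\{b} + a.X\{a}))\{a} :: --a--▸ m3, --b--▸ m4
  m3 = (rec X. a.a.(b.0\{b} + a.X\{a}))\{a} :: stopped
  m4 = 0\{b} :: stopped
LTS(Q): 5 reachable states
  n0 = rec X. a.a.(a.0\{b} + a.X\{a}) :: --a--▸ n1
  n1 = a.(a.0\{b} + a.(rec X. a.a.(a.0\{b} + a.X\{a}))\{a}) :: --a--▸ n2
  n2 = a.0\{b} + a.(rec X. a.a.(a.0\{b} + a.X\{a}))\{a} :: --a--▸ n3, --a--▸ n4
  n3 = (rec X. a.a.(a.0\{b} + a.X\{a}))\{a} :: stopped
  n4 = 0\{b} :: stopped
Coarsest stable partition (strong bisimilarity classes):
  B0 = {m0}
  B1 = {m1}
  B2 = {m2}
  B3 = {m3, m4, n3, n4}
  B4 = {n0}
  B5 = {n1}
  B6 = {n2}
m0 ∈ B0, n0 ∈ B4 → different blocks

NO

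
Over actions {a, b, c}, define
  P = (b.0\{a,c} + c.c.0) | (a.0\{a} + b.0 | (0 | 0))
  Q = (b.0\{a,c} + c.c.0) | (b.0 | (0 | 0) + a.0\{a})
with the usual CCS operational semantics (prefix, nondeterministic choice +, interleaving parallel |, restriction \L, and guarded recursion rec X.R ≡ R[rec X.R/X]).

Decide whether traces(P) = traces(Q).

Reachable graph of P (12 states):
  u0 = (b.0\{a,c} + c.c.0) | (a.0\{a} + b.0 | (0 | 0)) → ··a··> u1, ··b··> u2, ··b··> u3, ··c··> u4
  u1 = (b.0\{a,c} + c.c.0) | 0\{a} → ··b··> u5, ··c··> u6
  u2 = (b.0\{a,c} + c.c.0) | (0 | (0 | 0)) → ··b··> u7, ··c··> u8
  u3 = 0\{a,c} | (a.0\{a} + b.0 | (0 | 0)) → ··a··> u5, ··b··> u7
  u4 = c.0 | (a.0\{a} + b.0 | (0 | 0)) → ··a··> u6, ··b··> u8, ··c··> u9
  u5 = 0\{a,c} | 0\{a} → (no moves)
  u6 = c.0 | 0\{a} → ··c··> u10
  u7 = 0\{a,c} | (0 | (0 | 0)) → (no moves)
  u8 = c.0 | (0 | (0 | 0)) → ··c··> u11
  u9 = 0 | (a.0\{a} + b.0 | (0 | 0)) → ··a··> u10, ··b··> u11
  u10 = 0 | 0\{a} → (no moves)
  u11 = 0 | (0 | (0 | 0)) → (no moves)
Reachable graph of Q (12 states):
  v0 = (b.0\{a,c} + c.c.0) | (b.0 | (0 | 0) + a.0\{a}) → ··a··> v1, ··b··> v2, ··b··> v3, ··c··> v4
  v1 = (b.0\{a,c} + c.c.0) | 0\{a} → ··b··> v5, ··c··> v6
  v2 = (b.0\{a,c} + c.c.0) | (0 | (0 | 0)) → ··b··> v7, ··c··> v8
  v3 = 0\{a,c} | (b.0 | (0 | 0) + a.0\{a}) → ··a··> v5, ··b··> v7
  v4 = c.0 | (b.0 | (0 | 0) + a.0\{a}) → ··a··> v6, ··b··> v8, ··c··> v9
  v5 = 0\{a,c} | 0\{a} → (no moves)
  v6 = c.0 | 0\{a} → ··c··> v10
  v7 = 0\{a,c} | (0 | (0 | 0)) → (no moves)
  v8 = c.0 | (0 | (0 | 0)) → ··c··> v11
  v9 = 0 | (b.0 | (0 | 0) + a.0\{a}) → ··a··> v10, ··b··> v11
  v10 = 0 | 0\{a} → (no moves)
  v11 = 0 | (0 | (0 | 0)) → (no moves)
Bisimilarity quotient blocks:
  B0 = {u0, v0}
  B1 = {u3, u9, v3, v9}
  B2 = {u10, u11, u5, u7, v10, v11, v5, v7}
  B3 = {u1, u2, v1, v2}
  B4 = {u6, u8, v6, v8}
  B5 = {u4, v4}
u0 ∈ B0, v0 ∈ B0 → same block
Bisimilar ⇒ trace-equivalent.

YES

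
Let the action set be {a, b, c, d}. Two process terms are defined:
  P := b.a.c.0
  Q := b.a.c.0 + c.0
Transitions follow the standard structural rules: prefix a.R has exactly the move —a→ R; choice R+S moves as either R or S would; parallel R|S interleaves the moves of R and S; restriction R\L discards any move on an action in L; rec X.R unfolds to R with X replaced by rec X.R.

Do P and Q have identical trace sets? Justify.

NO — witness ⟨c⟩

P's transition system — 4 states:
  p0 = b.a.c.0 | -b-> p1
  p1 = a.c.0 | -a-> p2
  p2 = c.0 | -c-> p3
  p3 = 0 | (no moves)
Q's transition system — 4 states:
  q0 = b.a.c.0 + c.0 | -b-> q1, -c-> q2
  q1 = a.c.0 | -a-> q3
  q2 = 0 | (no moves)
  q3 = c.0 | -c-> q2
Executing c from Q (initial set {q0}):
  step 1 (c): {q2}
  ✓ Q
Executing c from P (initial set {p0}):
  step 1 (c): ∅ (P stuck)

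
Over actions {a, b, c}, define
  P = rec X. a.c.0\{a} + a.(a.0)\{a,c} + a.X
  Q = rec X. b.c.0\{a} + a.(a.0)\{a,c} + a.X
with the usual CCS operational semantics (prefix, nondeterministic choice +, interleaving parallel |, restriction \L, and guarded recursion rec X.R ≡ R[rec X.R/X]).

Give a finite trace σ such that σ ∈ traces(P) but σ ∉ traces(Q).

ac

P's transition system — 4 states:
  s0 = rec X. a.c.0\{a} + a.(a.0)\{a,c} + a.X has moves —a→ s0, —a→ s1, —a→ s2
  s1 = (a.0)\{a,c} has moves ∅
  s2 = c.0\{a} has moves —c→ s3
  s3 = 0\{a} has moves ∅
Q's transition system — 4 states:
  t0 = rec X. b.c.0\{a} + a.(a.0)\{a,c} + a.X has moves —a→ t0, —a→ t1, —b→ t2
  t1 = (a.0)\{a,c} has moves ∅
  t2 = c.0\{a} has moves —c→ t3
  t3 = 0\{a} has moves ∅
Trace ⟨ac⟩ through P, begin at {s0}:
  [1] a ⇒ {s0, s1, s2}
  [2] c ⇒ {s3}
  ✓ P
Trace ⟨ac⟩ through Q, begin at {t0}:
  [1] a ⇒ {t0, t1}
  [2] c ⇒ no successor for Q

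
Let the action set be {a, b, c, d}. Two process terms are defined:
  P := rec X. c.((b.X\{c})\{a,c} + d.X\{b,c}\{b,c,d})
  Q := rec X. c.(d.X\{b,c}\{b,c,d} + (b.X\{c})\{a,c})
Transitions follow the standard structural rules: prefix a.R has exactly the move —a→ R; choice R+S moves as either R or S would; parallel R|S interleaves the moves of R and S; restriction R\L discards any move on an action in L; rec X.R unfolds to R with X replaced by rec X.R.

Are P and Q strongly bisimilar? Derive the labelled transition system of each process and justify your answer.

bisimilar

P's transition system — 4 states:
  p0 = rec X. c.((b.X\{c})\{a,c} + d.X\{b,c}\{b,c,d}) has moves —c→ p1
  p1 = (b.(rec X. c.((b.X\{c})\{a,c} + d.X\{b,c}\{b,c,d}))\{c})\{a,c} + d.(rec X. c.((b.X\{c})\{a,c} + d.X\{b,c}\{b,c,d}))\{b,c}\{b,c,d} has moves —b→ p2, —d→ p3
  p2 = (rec X. c.((b.X\{c})\{a,c} + d.X\{b,c}\{b,c,d}))\{c}\{a,c} has moves deadlocked
  p3 = (rec X. c.((b.X\{c})\{a,c} + d.X\{b,c}\{b,c,d}))\{b,c}\{b,c,d} has moves deadlocked
Q's transition system — 4 states:
  q0 = rec X. c.(d.X\{b,c}\{b,c,d} + (b.X\{c})\{a,c}) has moves —c→ q1
  q1 = d.(rec X. c.(d.X\{b,c}\{b,c,d} + (b.X\{c})\{a,c}))\{b,c}\{b,c,d} + (b.(rec X. c.(d.X\{b,c}\{b,c,d} + (b.X\{c})\{a,c}))\{c})\{a,c} has moves —b→ q2, —d→ q3
  q2 = (rec X. c.(d.X\{b,c}\{b,c,d} + (b.X\{c})\{a,c}))\{c}\{a,c} has moves deadlocked
  q3 = (rec X. c.(d.X\{b,c}\{b,c,d} + (b.X\{c})\{a,c}))\{b,c}\{b,c,d} has moves deadlocked
Coarsest stable partition (strong bisimilarity classes):
  B0 = {p0, q0}
  B1 = {p1, q1}
  B2 = {p2, p3, q2, q3}
p0 ∈ B0, q0 ∈ B0 → same block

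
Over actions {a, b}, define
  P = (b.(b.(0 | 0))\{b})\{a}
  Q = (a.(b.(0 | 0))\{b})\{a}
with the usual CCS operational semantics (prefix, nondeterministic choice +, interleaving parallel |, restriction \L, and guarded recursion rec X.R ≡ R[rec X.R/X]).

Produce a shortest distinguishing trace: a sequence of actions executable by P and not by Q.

Reachable graph of P (2 states):
  m0 = (b.(b.(0 | 0))\{b})\{a} → ··b··> m1
  m1 = (b.(0 | 0))\{b}\{a} → ·
Reachable graph of Q (1 states):
  n0 = (a.(b.(0 | 0))\{b})\{a} → ·
Trace ⟨b⟩ through P, begin at {m0}:
  step 1 (b): {m1}
  ✓ P
Trace ⟨b⟩ through Q, begin at {n0}:
  step 1 (b): no successor for Q

b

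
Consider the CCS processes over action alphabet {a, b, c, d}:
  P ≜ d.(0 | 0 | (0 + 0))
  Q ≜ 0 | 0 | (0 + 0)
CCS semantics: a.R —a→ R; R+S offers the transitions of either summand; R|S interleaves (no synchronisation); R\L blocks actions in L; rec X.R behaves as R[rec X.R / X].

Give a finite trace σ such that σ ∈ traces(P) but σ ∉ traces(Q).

d

LTS(P): 2 reachable states
  p0 = d.(0 | 0 | (0 + 0)) | -d-> p1
  p1 = 0 | 0 | (0 + 0) | (no moves)
LTS(Q): 1 reachable states
  q0 = 0 | 0 | (0 + 0) | (no moves)
Trace ⟨d⟩ through P, begin at {p0}:
  [1] d ⇒ {p1}
  — P admits the full trace.
Trace ⟨d⟩ through Q, begin at {q0}:
  [1] d ⇒ ∅ (Q stuck)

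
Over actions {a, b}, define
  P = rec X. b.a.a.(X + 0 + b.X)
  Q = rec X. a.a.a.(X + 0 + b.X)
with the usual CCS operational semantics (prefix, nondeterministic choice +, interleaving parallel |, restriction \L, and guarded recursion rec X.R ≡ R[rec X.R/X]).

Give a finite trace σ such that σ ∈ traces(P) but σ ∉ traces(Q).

LTS(P): 4 reachable states
  s0 = rec X. b.a.a.(X + 0 + b.X) has moves —b→ s1
  s1 = a.a.((rec X. b.a.a.(X + 0 + b.X)) + 0 + b.(rec X. b.a.a.(X + 0 + b.X))) has moves —a→ s2
  s2 = a.((rec X. b.a.a.(X + 0 + b.X)) + 0 + b.(rec X. b.a.a.(X + 0 + b.X))) has moves —a→ s3
  s3 = (rec X. b.a.a.(X + 0 + b.X)) + 0 + b.(rec X. b.a.a.(X + 0 + b.X)) has moves —b→ s0, —b→ s1
LTS(Q): 4 reachable states
  t0 = rec X. a.a.a.(X + 0 + b.X) has moves —a→ t1
  t1 = a.a.((rec X. a.a.a.(X + 0 + b.X)) + 0 + b.(rec X. a.a.a.(X + 0 + b.X))) has moves —a→ t2
  t2 = a.((rec X. a.a.a.(X + 0 + b.X)) + 0 + b.(rec X. a.a.a.(X + 0 + b.X))) has moves —a→ t3
  t3 = (rec X. a.a.a.(X + 0 + b.X)) + 0 + b.(rec X. a.a.a.(X + 0 + b.X)) has moves —a→ t1, —b→ t0
Run σ = ⟨b⟩ on P: start {s0}
  after b @ step 1: {s1}
  — P admits the full trace.
Run σ = ⟨b⟩ on Q: start {t0}
  after b @ step 1: no successor for Q

b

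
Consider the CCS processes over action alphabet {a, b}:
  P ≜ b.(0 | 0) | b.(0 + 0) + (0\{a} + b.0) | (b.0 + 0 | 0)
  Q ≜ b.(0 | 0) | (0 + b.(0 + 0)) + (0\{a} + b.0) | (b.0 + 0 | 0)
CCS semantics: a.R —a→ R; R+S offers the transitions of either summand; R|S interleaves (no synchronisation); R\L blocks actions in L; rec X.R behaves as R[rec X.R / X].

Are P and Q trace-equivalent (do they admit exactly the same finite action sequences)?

LTS(P): 7 reachable states
  u0 = b.(0 | 0) | b.(0 + 0) + (0\{a} + b.0) | (b.0 + 0 | 0) ⊢ ··b··> u1, ··b··> u2, ··b··> u3, ··b··> u4
  u1 = (0\{a} + b.0) | 0 ⊢ ··b··> u5
  u2 = 0 | (b.0 + 0 | 0) ⊢ ··b··> u5
  u3 = 0 | 0 | b.(0 + 0) ⊢ ··b··> u6
  u4 = b.(0 | 0) | (0 + 0) ⊢ ··b··> u6
  u5 = 0 | 0 ⊢ stopped
  u6 = 0 | 0 | (0 + 0) ⊢ stopped
LTS(Q): 7 reachable states
  v0 = b.(0 | 0) | (0 + b.(0 + 0)) + (0\{a} + b.0) | (b.0 + 0 | 0) ⊢ ··b··> v1, ··b··> v2, ··b··> v3, ··b··> v4
  v1 = (0\{a} + b.0) | 0 ⊢ ··b··> v5
  v2 = 0 | (b.0 + 0 | 0) ⊢ ··b··> v5
  v3 = 0 | 0 | (0 + b.(0 + 0)) ⊢ ··b··> v6
  v4 = b.(0 | 0) | (0 + 0) ⊢ ··b··> v6
  v5 = 0 | 0 ⊢ stopped
  v6 = 0 | 0 | (0 + 0) ⊢ stopped
Coarsest stable partition (strong bisimilarity classes):
  B0 = {u0, v0}
  B1 = {u1, u2, u3, u4, v1, v2, v3, v4}
  B2 = {u5, u6, v5, v6}
u0 ∈ B0, v0 ∈ B0 → same block
Bisimilar ⇒ trace-equivalent.

YES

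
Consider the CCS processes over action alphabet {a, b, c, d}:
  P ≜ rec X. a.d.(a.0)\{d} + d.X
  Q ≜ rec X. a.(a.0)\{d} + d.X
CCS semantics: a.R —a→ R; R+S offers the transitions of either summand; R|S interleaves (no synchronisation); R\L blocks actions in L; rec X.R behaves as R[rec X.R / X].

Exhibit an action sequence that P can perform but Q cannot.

LTS(P): 4 reachable states
  p0 = rec X. a.d.(a.0)\{d} + d.X | --a--▸ p1, --d--▸ p0
  p1 = d.(a.0)\{d} | --d--▸ p2
  p2 = (a.0)\{d} | --a--▸ p3
  p3 = 0\{d} | deadlocked
LTS(Q): 3 reachable states
  q0 = rec X. a.(a.0)\{d} + d.X | --a--▸ q1, --d--▸ q0
  q1 = (a.0)\{d} | --a--▸ q2
  q2 = 0\{d} | deadlocked
Run σ = ⟨ad⟩ on P: start {p0}
  [1] a ⇒ {p1}
  [2] d ⇒ {p2}
  ✓ P
Run σ = ⟨ad⟩ on Q: start {q0}
  [1] a ⇒ {q1}
  [2] d ⇒ ∅  — Q cannot continue

ad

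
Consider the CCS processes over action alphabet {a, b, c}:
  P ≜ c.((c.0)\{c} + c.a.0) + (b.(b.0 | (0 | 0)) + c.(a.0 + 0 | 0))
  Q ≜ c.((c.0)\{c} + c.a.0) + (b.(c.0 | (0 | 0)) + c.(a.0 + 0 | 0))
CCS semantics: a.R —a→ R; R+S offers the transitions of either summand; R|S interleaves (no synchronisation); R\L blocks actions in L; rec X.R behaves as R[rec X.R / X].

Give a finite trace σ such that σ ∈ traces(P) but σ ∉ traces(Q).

bb

P's transition system — 7 states:
  u0 = c.((c.0)\{c} + c.a.0) + (b.(b.0 | (0 | 0)) + c.(a.0 + 0 | 0)) ⊢ ··b··> u1, ··c··> u2, ··c··> u3
  u1 = b.0 | (0 | 0) ⊢ ··b··> u4
  u2 = (c.0)\{c} + c.a.0 ⊢ ··c··> u5
  u3 = a.0 + 0 | 0 ⊢ ··a··> u6
  u4 = 0 | (0 | 0) ⊢ stopped
  u5 = a.0 ⊢ ··a··> u6
  u6 = 0 ⊢ stopped
Q's transition system — 7 states:
  v0 = c.((c.0)\{c} + c.a.0) + (b.(c.0 | (0 | 0)) + c.(a.0 + 0 | 0)) ⊢ ··b··> v1, ··c··> v2, ··c··> v3
  v1 = c.0 | (0 | 0) ⊢ ··c··> v4
  v2 = (c.0)\{c} + c.a.0 ⊢ ··c··> v5
  v3 = a.0 + 0 | 0 ⊢ ··a··> v6
  v4 = 0 | (0 | 0) ⊢ stopped
  v5 = a.0 ⊢ ··a··> v6
  v6 = 0 ⊢ stopped
Trace ⟨bb⟩ through P, begin at {u0}:
  after b @ step 1: {u1}
  after b @ step 2: {u4}
  — P admits the full trace.
Trace ⟨bb⟩ through Q, begin at {v0}:
  after b @ step 1: {v1}
  after b @ step 2: no successor for Q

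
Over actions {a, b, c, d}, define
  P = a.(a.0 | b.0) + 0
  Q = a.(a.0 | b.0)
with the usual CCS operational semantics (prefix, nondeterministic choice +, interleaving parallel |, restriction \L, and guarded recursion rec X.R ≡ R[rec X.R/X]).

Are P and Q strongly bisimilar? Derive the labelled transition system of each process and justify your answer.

Reachable graph of P (5 states):
  m0 = a.(a.0 | b.0) + 0 ⊢ ··a··> m1
  m1 = a.0 | b.0 ⊢ ··a··> m2, ··b··> m3
  m2 = 0 | b.0 ⊢ ··b··> m4
  m3 = a.0 | 0 ⊢ ··a··> m4
  m4 = 0 | 0 ⊢ deadlocked
Reachable graph of Q (5 states):
  n0 = a.(a.0 | b.0) ⊢ ··a··> n1
  n1 = a.0 | b.0 ⊢ ··a··> n2, ··b··> n3
  n2 = 0 | b.0 ⊢ ··b··> n4
  n3 = a.0 | 0 ⊢ ··a··> n4
  n4 = 0 | 0 ⊢ deadlocked
Bisimilarity quotient blocks:
  B0 = {m0, n0}
  B1 = {m1, n1}
  B2 = {m2, n2}
  B3 = {m4, n4}
  B4 = {m3, n3}
m0 ∈ B0, n0 ∈ B0 → same block

P ~ Q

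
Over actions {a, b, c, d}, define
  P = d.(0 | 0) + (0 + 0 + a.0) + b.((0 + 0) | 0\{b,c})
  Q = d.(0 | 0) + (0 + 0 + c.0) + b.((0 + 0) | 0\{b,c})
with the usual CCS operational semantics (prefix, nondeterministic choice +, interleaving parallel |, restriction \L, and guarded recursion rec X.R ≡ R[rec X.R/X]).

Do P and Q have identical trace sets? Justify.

trace-distinct — witness ⟨a⟩

P's transition system — 4 states:
  m0 = d.(0 | 0) + (0 + 0 + a.0) + b.((0 + 0) | 0\{b,c}) | -a-> m1, -b-> m2, -d-> m3
  m1 = 0 | deadlocked
  m2 = (0 + 0) | 0\{b,c} | deadlocked
  m3 = 0 | 0 | deadlocked
Q's transition system — 4 states:
  n0 = d.(0 | 0) + (0 + 0 + c.0) + b.((0 + 0) | 0\{b,c}) | -b-> n1, -c-> n2, -d-> n3
  n1 = (0 + 0) | 0\{b,c} | deadlocked
  n2 = 0 | deadlocked
  n3 = 0 | 0 | deadlocked
Trace ⟨a⟩ through P, begin at {m0}:
  after a @ step 1: {m1}
  P completes σ.
Trace ⟨a⟩ through Q, begin at {n0}:
  after a @ step 1: ∅ (Q stuck)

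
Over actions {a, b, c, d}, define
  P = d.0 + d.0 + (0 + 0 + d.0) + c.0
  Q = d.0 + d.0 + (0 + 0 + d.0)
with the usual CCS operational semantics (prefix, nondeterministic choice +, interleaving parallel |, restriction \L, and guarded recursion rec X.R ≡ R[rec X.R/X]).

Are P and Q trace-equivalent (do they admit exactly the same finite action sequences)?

Reachable graph of P (2 states):
  u0 = d.0 + d.0 + (0 + 0 + d.0) + c.0 → —c→ u1, —d→ u1
  u1 = 0 → stopped
Reachable graph of Q (2 states):
  v0 = d.0 + d.0 + (0 + 0 + d.0) → —d→ v1
  v1 = 0 → stopped
Run σ = ⟨c⟩ on P: start {u0}
  step 1 (c): {u1}
  — P admits the full trace.
Run σ = ⟨c⟩ on Q: start {v0}
  step 1 (c): ∅ (Q stuck)

NO — witness ⟨c⟩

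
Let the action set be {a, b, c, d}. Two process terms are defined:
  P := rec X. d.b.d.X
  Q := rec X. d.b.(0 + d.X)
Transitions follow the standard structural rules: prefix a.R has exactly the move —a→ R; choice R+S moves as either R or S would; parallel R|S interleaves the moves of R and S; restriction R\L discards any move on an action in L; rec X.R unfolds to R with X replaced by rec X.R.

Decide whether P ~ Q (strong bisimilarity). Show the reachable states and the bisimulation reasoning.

YES

LTS(P): 3 reachable states
  m0 = rec X. d.b.d.X → —d→ m1
  m1 = b.d.(rec X. d.b.d.X) → —b→ m2
  m2 = d.(rec X. d.b.d.X) → —d→ m0
LTS(Q): 3 reachable states
  n0 = rec X. d.b.(0 + d.X) → —d→ n1
  n1 = b.(0 + d.(rec X. d.b.(0 + d.X))) → —b→ n2
  n2 = 0 + d.(rec X. d.b.(0 + d.X)) → —d→ n0
Bisimilarity quotient blocks:
  B0 = {m0, n0}
  B1 = {m1, n1}
  B2 = {m2, n2}
m0 ∈ B0, n0 ∈ B0 → same block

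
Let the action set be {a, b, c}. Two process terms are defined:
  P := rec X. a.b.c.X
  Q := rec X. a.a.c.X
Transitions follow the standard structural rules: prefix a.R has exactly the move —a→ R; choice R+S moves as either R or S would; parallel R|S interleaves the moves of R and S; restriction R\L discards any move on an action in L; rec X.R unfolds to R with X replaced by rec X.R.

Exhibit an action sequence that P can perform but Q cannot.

Reachable graph of P (3 states):
  s0 = rec X. a.b.c.X → =a=> s1
  s1 = b.c.(rec X. a.b.c.X) → =b=> s2
  s2 = c.(rec X. a.b.c.X) → =c=> s0
Reachable graph of Q (3 states):
  t0 = rec X. a.a.c.X → =a=> t1
  t1 = a.c.(rec X. a.a.c.X) → =a=> t2
  t2 = c.(rec X. a.a.c.X) → =c=> t0
Trace ⟨ab⟩ through P, begin at {s0}:
  after a @ step 1: {s1}
  after b @ step 2: {s2}
  — P admits the full trace.
Trace ⟨ab⟩ through Q, begin at {t0}:
  after a @ step 1: {t1}
  after b @ step 2: ∅ (Q stuck)

ab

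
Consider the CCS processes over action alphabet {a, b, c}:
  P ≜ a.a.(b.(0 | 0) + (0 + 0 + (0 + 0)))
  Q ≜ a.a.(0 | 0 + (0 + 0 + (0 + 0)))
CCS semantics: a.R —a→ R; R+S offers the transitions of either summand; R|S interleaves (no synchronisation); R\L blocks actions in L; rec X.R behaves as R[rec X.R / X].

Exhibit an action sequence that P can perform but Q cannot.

aab

Reachable graph of P (4 states):
  p0 = a.a.(b.(0 | 0) + (0 + 0 + (0 + 0))) → ··a··> p1
  p1 = a.(b.(0 | 0) + (0 + 0 + (0 + 0))) → ··a··> p2
  p2 = b.(0 | 0) + (0 + 0 + (0 + 0)) → ··b··> p3
  p3 = 0 | 0 → (no moves)
Reachable graph of Q (3 states):
  q0 = a.a.(0 | 0 + (0 + 0 + (0 + 0))) → ··a··> q1
  q1 = a.(0 | 0 + (0 + 0 + (0 + 0))) → ··a··> q2
  q2 = 0 | 0 + (0 + 0 + (0 + 0)) → (no moves)
Run σ = ⟨aab⟩ on P: start {p0}
  after a @ step 1: {p1}
  after a @ step 2: {p2}
  after b @ step 3: {p3}
  ✓ P
Run σ = ⟨aab⟩ on Q: start {q0}
  after a @ step 1: {q1}
  after a @ step 2: {q2}
  after b @ step 3: no successor for Q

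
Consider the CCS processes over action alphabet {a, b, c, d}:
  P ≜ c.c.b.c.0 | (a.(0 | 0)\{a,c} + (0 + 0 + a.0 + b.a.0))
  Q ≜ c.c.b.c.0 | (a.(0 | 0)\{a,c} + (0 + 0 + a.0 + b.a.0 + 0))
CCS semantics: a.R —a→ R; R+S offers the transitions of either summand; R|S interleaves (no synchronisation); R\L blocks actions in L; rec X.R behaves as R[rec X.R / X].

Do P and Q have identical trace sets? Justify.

trace-equivalent

P's transition system — 20 states:
  u0 = c.c.b.c.0 | (a.(0 | 0)\{a,c} + (0 + 0 + a.0 + b.a.0)) → —a→ u1, —a→ u2, —b→ u3, —c→ u4
  u1 = c.c.b.c.0 | (0 | 0)\{a,c} → —c→ u5
  u2 = c.c.b.c.0 | 0 → —c→ u6
  u3 = c.c.b.c.0 | a.0 → —a→ u2, —c→ u7
  u4 = c.b.c.0 | (a.(0 | 0)\{a,c} + (0 + 0 + a.0 + b.a.0)) → —a→ u5, —a→ u6, —b→ u7, —c→ u8
  u5 = c.b.c.0 | (0 | 0)\{a,c} → —c→ u9
  u6 = c.b.c.0 | 0 → —c→ u10
  u7 = c.b.c.0 | a.0 → —a→ u6, —c→ u11
  u8 = b.c.0 | (a.(0 | 0)\{a,c} + (0 + 0 + a.0 + b.a.0)) → —a→ u10, —a→ u9, —b→ u11, —b→ u12
  u9 = b.c.0 | (0 | 0)\{a,c} → —b→ u13
  u10 = b.c.0 | 0 → —b→ u14
  u11 = b.c.0 | a.0 → —a→ u10, —b→ u15
  u12 = c.0 | (a.(0 | 0)\{a,c} + (0 + 0 + a.0 + b.a.0)) → —a→ u13, —a→ u14, —b→ u15, —c→ u16
  u13 = c.0 | (0 | 0)\{a,c} → —c→ u17
  u14 = c.0 | 0 → —c→ u18
  u15 = c.0 | a.0 → —a→ u14, —c→ u19
  u16 = 0 | (a.(0 | 0)\{a,c} + (0 + 0 + a.0 + b.a.0)) → —a→ u17, —a→ u18, —b→ u19
  u17 = 0 | (0 | 0)\{a,c} → stopped
  u18 = 0 | 0 → stopped
  u19 = 0 | a.0 → —a→ u18
Q's transition system — 20 states:
  v0 = c.c.b.c.0 | (a.(0 | 0)\{a,c} + (0 + 0 + a.0 + b.a.0 + 0)) → —a→ v1, —a→ v2, —b→ v3, —c→ v4
  v1 = c.c.b.c.0 | (0 | 0)\{a,c} → —c→ v5
  v2 = c.c.b.c.0 | 0 → —c→ v6
  v3 = c.c.b.c.0 | a.0 → —a→ v2, —c→ v7
  v4 = c.b.c.0 | (a.(0 | 0)\{a,c} + (0 + 0 + a.0 + b.a.0 + 0)) → —a→ v5, —a→ v6, —b→ v7, —c→ v8
  v5 = c.b.c.0 | (0 | 0)\{a,c} → —c→ v9
  v6 = c.b.c.0 | 0 → —c→ v10
  v7 = c.b.c.0 | a.0 → —a→ v6, —c→ v11
  v8 = b.c.0 | (a.(0 | 0)\{a,c} + (0 + 0 + a.0 + b.a.0 + 0)) → —a→ v10, —a→ v9, —b→ v11, —b→ v12
  v9 = b.c.0 | (0 | 0)\{a,c} → —b→ v13
  v10 = b.c.0 | 0 → —b→ v14
  v11 = b.c.0 | a.0 → —a→ v10, —b→ v15
  v12 = c.0 | (a.(0 | 0)\{a,c} + (0 + 0 + a.0 + b.a.0 + 0)) → —a→ v13, —a→ v14, —b→ v15, —c→ v16
  v13 = c.0 | (0 | 0)\{a,c} → —c→ v17
  v14 = c.0 | 0 → —c→ v18
  v15 = c.0 | a.0 → —a→ v14, —c→ v19
  v16 = 0 | (a.(0 | 0)\{a,c} + (0 + 0 + a.0 + b.a.0 + 0)) → —a→ v17, —a→ v18, —b→ v19
  v17 = 0 | (0 | 0)\{a,c} → stopped
  v18 = 0 | 0 → stopped
  v19 = 0 | a.0 → —a→ v18
Partition-refinement fixed point:
  B0 = {u0, v0}
  B1 = {u3, v3}
  B2 = {u1, u2, v1, v2}
  B3 = {u5, u6, v5, v6}
  B4 = {u10, u9, v10, v9}
  B5 = {u13, u14, v13, v14}
  B6 = {u17, u18, v17, v18}
  B7 = {u7, v7}
  B8 = {u11, v11}
  B9 = {u15, v15}
  B10 = {u19, v19}
  B11 = {u4, v4}
  B12 = {u8, v8}
  B13 = {u12, v12}
  B14 = {u16, v16}
u0 ∈ B0, v0 ∈ B0 → same block
Bisimilar ⇒ trace-equivalent.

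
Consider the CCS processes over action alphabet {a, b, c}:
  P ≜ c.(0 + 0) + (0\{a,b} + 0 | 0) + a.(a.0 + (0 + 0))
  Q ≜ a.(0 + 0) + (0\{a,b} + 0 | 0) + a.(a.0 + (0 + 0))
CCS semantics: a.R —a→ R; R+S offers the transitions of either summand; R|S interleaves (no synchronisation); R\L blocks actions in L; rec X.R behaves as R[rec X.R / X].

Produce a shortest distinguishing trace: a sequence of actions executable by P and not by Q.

Reachable graph of P (4 states):
  u0 = c.(0 + 0) + (0\{a,b} + 0 | 0) + a.(a.0 + (0 + 0)) :: ··a··> u1, ··c··> u2
  u1 = a.0 + (0 + 0) :: ··a··> u3
  u2 = 0 + 0 :: (no moves)
  u3 = 0 :: (no moves)
Reachable graph of Q (4 states):
  v0 = a.(0 + 0) + (0\{a,b} + 0 | 0) + a.(a.0 + (0 + 0)) :: ··a··> v1, ··a··> v2
  v1 = 0 + 0 :: (no moves)
  v2 = a.0 + (0 + 0) :: ··a··> v3
  v3 = 0 :: (no moves)
Run σ = ⟨c⟩ on P: start {u0}
  [1] c ⇒ {u2}
  ✓ P
Run σ = ⟨c⟩ on Q: start {v0}
  [1] c ⇒ ∅ (Q stuck)

c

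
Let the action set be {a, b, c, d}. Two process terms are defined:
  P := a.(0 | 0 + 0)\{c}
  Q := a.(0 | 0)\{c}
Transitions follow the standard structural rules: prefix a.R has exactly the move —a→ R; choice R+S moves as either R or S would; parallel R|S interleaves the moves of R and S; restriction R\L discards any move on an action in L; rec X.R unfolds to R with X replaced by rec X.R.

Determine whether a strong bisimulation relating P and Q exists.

bisimilar

Reachable graph of P (2 states):
  m0 = a.(0 | 0 + 0)\{c} ⊢ ··a··> m1
  m1 = (0 | 0 + 0)\{c} ⊢ stopped
Reachable graph of Q (2 states):
  n0 = a.(0 | 0)\{c} ⊢ ··a··> n1
  n1 = (0 | 0)\{c} ⊢ stopped
Bisimilarity quotient blocks:
  B0 = {m0, n0}
  B1 = {m1, n1}
m0 ∈ B0, n0 ∈ B0 → same block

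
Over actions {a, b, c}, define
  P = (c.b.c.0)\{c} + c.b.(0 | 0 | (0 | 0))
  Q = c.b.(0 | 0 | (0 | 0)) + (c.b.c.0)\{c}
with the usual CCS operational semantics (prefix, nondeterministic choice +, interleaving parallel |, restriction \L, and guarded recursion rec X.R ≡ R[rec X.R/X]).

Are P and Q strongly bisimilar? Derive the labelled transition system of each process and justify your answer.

Reachable graph of P (3 states):
  p0 = (c.b.c.0)\{c} + c.b.(0 | 0 | (0 | 0)) ⊢ ··c··> p1
  p1 = b.(0 | 0 | (0 | 0)) ⊢ ··b··> p2
  p2 = 0 | 0 | (0 | 0) ⊢ stopped
Reachable graph of Q (3 states):
  q0 = c.b.(0 | 0 | (0 | 0)) + (c.b.c.0)\{c} ⊢ ··c··> q1
  q1 = b.(0 | 0 | (0 | 0)) ⊢ ··b··> q2
  q2 = 0 | 0 | (0 | 0) ⊢ stopped
Coarsest stable partition (strong bisimilarity classes):
  B0 = {p0, q0}
  B1 = {p1, q1}
  B2 = {p2, q2}
p0 ∈ B0, q0 ∈ B0 → same block

YES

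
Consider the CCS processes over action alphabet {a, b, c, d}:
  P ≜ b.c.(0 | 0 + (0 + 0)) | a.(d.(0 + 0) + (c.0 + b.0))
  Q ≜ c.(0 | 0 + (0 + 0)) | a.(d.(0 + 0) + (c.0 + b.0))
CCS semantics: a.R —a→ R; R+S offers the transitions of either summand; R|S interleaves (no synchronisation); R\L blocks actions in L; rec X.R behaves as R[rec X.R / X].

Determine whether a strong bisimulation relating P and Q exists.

P ≁ Q

P's transition system — 12 states:
  u0 = b.c.(0 | 0 + (0 + 0)) | a.(d.(0 + 0) + (c.0 + b.0)) → -a-> u1, -b-> u2
  u1 = b.c.(0 | 0 + (0 + 0)) | (d.(0 + 0) + (c.0 + b.0)) → -b-> u3, -b-> u4, -c-> u3, -d-> u5
  u2 = c.(0 | 0 + (0 + 0)) | a.(d.(0 + 0) + (c.0 + b.0)) → -a-> u4, -c-> u6
  u3 = b.c.(0 | 0 + (0 + 0)) | 0 → -b-> u7
  u4 = c.(0 | 0 + (0 + 0)) | (d.(0 + 0) + (c.0 + b.0)) → -b-> u7, -c-> u7, -c-> u8, -d-> u9
  u5 = b.c.(0 | 0 + (0 + 0)) | (0 + 0) → -b-> u9
  u6 = (0 | 0 + (0 + 0)) | a.(d.(0 + 0) + (c.0 + b.0)) → -a-> u8
  u7 = c.(0 | 0 + (0 + 0)) | 0 → -c-> u10
  u8 = (0 | 0 + (0 + 0)) | (d.(0 + 0) + (c.0 + b.0)) → -b-> u10, -c-> u10, -d-> u11
  u9 = c.(0 | 0 + (0 + 0)) | (0 + 0) → -c-> u11
  u10 = (0 | 0 + (0 + 0)) | 0 → ∅
  u11 = (0 | 0 + (0 + 0)) | (0 + 0) → ∅
Q's transition system — 8 states:
  v0 = c.(0 | 0 + (0 + 0)) | a.(d.(0 + 0) + (c.0 + b.0)) → -a-> v1, -c-> v2
  v1 = c.(0 | 0 + (0 + 0)) | (d.(0 + 0) + (c.0 + b.0)) → -b-> v3, -c-> v3, -c-> v4, -d-> v5
  v2 = (0 | 0 + (0 + 0)) | a.(d.(0 + 0) + (c.0 + b.0)) → -a-> v4
  v3 = c.(0 | 0 + (0 + 0)) | 0 → -c-> v6
  v4 = (0 | 0 + (0 + 0)) | (d.(0 + 0) + (c.0 + b.0)) → -b-> v6, -c-> v6, -d-> v7
  v5 = c.(0 | 0 + (0 + 0)) | (0 + 0) → -c-> v7
  v6 = (0 | 0 + (0 + 0)) | 0 → ∅
  v7 = (0 | 0 + (0 + 0)) | (0 + 0) → ∅
Bisimilarity quotient blocks:
  B0 = {u0}
  B1 = {u1}
  B2 = {u3, u5}
  B3 = {u7, u9, v3, v5}
  B4 = {u10, u11, v6, v7}
  B5 = {u4, v1}
  B6 = {u8, v4}
  B7 = {u2, v0}
  B8 = {u6, v2}
u0 ∈ B0, v0 ∈ B7 → different blocks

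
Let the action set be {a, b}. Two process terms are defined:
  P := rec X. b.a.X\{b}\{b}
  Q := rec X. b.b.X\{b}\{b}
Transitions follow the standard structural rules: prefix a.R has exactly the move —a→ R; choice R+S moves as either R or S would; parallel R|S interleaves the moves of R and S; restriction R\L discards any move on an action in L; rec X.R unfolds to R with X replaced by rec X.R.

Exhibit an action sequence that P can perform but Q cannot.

ba

Reachable graph of P (3 states):
  u0 = rec X. b.a.X\{b}\{b} :: --b--▸ u1
  u1 = a.(rec X. b.a.X\{b}\{b})\{b}\{b} :: --a--▸ u2
  u2 = (rec X. b.a.X\{b}\{b})\{b}\{b} :: deadlocked
Reachable graph of Q (3 states):
  v0 = rec X. b.b.X\{b}\{b} :: --b--▸ v1
  v1 = b.(rec X. b.b.X\{b}\{b})\{b}\{b} :: --b--▸ v2
  v2 = (rec X. b.b.X\{b}\{b})\{b}\{b} :: deadlocked
Run σ = ⟨ba⟩ on P: start {u0}
  after b @ step 1: {u1}
  after a @ step 2: {u2}
  P completes σ.
Run σ = ⟨ba⟩ on Q: start {v0}
  after b @ step 1: {v1}
  after a @ step 2: no successor for Q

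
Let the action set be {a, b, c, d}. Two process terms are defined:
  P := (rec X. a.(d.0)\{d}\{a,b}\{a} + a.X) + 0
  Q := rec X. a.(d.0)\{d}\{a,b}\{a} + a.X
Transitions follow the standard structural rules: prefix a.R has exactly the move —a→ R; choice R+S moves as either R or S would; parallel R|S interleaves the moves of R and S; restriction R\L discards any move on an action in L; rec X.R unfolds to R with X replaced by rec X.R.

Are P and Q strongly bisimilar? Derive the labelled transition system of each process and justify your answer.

P ~ Q

Reachable graph of P (3 states):
  u0 = (rec X. a.(d.0)\{d}\{a,b}\{a} + a.X) + 0 :: ··a··> u1, ··a··> u2
  u1 = (d.0)\{d}\{a,b}\{a} :: stopped
  u2 = rec X. a.(d.0)\{d}\{a,b}\{a} + a.X :: ··a··> u1, ··a··> u2
Reachable graph of Q (2 states):
  v0 = rec X. a.(d.0)\{d}\{a,b}\{a} + a.X :: ··a··> v0, ··a··> v1
  v1 = (d.0)\{d}\{a,b}\{a} :: stopped
Coarsest stable partition (strong bisimilarity classes):
  B0 = {u0, u2, v0}
  B1 = {u1, v1}
u0 ∈ B0, v0 ∈ B0 → same block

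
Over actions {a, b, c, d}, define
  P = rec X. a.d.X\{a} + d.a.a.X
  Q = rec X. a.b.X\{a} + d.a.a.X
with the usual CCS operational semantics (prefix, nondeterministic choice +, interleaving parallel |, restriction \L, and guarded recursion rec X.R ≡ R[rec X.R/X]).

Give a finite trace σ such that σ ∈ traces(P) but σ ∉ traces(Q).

ad

P's transition system — 6 states:
  s0 = rec X. a.d.X\{a} + d.a.a.X has moves =a=> s1, =d=> s2
  s1 = d.(rec X. a.d.X\{a} + d.a.a.X)\{a} has moves =d=> s3
  s2 = a.a.(rec X. a.d.X\{a} + d.a.a.X) has moves =a=> s4
  s3 = (rec X. a.d.X\{a} + d.a.a.X)\{a} has moves =d=> s5
  s4 = a.(rec X. a.d.X\{a} + d.a.a.X) has moves =a=> s0
  s5 = (a.a.(rec X. a.d.X\{a} + d.a.a.X))\{a} has moves ∅
Q's transition system — 6 states:
  t0 = rec X. a.b.X\{a} + d.a.a.X has moves =a=> t1, =d=> t2
  t1 = b.(rec X. a.b.X\{a} + d.a.a.X)\{a} has moves =b=> t3
  t2 = a.a.(rec X. a.b.X\{a} + d.a.a.X) has moves =a=> t4
  t3 = (rec X. a.b.X\{a} + d.a.a.X)\{a} has moves =d=> t5
  t4 = a.(rec X. a.b.X\{a} + d.a.a.X) has moves =a=> t0
  t5 = (a.a.(rec X. a.b.X\{a} + d.a.a.X))\{a} has moves ∅
Run σ = ⟨ad⟩ on P: start {s0}
  step 1 (a): {s1}
  step 2 (d): {s3}
  ✓ P
Run σ = ⟨ad⟩ on Q: start {t0}
  step 1 (a): {t1}
  step 2 (d): ∅  — Q cannot continue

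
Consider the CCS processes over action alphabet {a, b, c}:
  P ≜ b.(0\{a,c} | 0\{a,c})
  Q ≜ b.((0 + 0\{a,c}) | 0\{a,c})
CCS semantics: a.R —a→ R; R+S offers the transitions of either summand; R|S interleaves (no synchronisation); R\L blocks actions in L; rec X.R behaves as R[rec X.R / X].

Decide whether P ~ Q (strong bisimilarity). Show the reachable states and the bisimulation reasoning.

bisimilar

Reachable graph of P (2 states):
  u0 = b.(0\{a,c} | 0\{a,c}) → =b=> u1
  u1 = 0\{a,c} | 0\{a,c} → stopped
Reachable graph of Q (2 states):
  v0 = b.((0 + 0\{a,c}) | 0\{a,c}) → =b=> v1
  v1 = (0 + 0\{a,c}) | 0\{a,c} → stopped
Partition-refinement fixed point:
  B0 = {u0, v0}
  B1 = {u1, v1}
u0 ∈ B0, v0 ∈ B0 → same block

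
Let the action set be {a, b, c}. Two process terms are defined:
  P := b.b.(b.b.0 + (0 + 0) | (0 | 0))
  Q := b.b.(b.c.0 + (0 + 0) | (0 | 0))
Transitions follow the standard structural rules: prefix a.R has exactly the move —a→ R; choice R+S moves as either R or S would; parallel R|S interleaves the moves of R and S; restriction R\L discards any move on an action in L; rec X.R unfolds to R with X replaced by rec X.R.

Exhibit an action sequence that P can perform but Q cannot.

LTS(P): 5 reachable states
  p0 = b.b.(b.b.0 + (0 + 0) | (0 | 0)) | -b-> p1
  p1 = b.(b.b.0 + (0 + 0) | (0 | 0)) | -b-> p2
  p2 = b.b.0 + (0 + 0) | (0 | 0) | -b-> p3
  p3 = b.0 | -b-> p4
  p4 = 0 | ∅
LTS(Q): 5 reachable states
  q0 = b.b.(b.c.0 + (0 + 0) | (0 | 0)) | -b-> q1
  q1 = b.(b.c.0 + (0 + 0) | (0 | 0)) | -b-> q2
  q2 = b.c.0 + (0 + 0) | (0 | 0) | -b-> q3
  q3 = c.0 | -c-> q4
  q4 = 0 | ∅
Executing bbbb from P (initial set {p0}):
  step 1 (b): {p1}
  step 2 (b): {p2}
  step 3 (b): {p3}
  step 4 (b): {p4}
  ✓ P
Executing bbbb from Q (initial set {q0}):
  step 1 (b): {q1}
  step 2 (b): {q2}
  step 3 (b): {q3}
  step 4 (b): ∅  — Q cannot continue

bbbb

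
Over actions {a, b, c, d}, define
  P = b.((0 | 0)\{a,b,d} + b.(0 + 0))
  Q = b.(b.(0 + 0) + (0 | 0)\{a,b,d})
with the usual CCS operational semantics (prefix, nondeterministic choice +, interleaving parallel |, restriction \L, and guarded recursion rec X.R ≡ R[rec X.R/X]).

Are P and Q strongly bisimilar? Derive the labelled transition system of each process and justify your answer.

YES

Reachable graph of P (3 states):
  m0 = b.((0 | 0)\{a,b,d} + b.(0 + 0)) | =b=> m1
  m1 = (0 | 0)\{a,b,d} + b.(0 + 0) | =b=> m2
  m2 = 0 + 0 | deadlocked
Reachable graph of Q (3 states):
  n0 = b.(b.(0 + 0) + (0 | 0)\{a,b,d}) | =b=> n1
  n1 = b.(0 + 0) + (0 | 0)\{a,b,d} | =b=> n2
  n2 = 0 + 0 | deadlocked
Bisimilarity quotient blocks:
  B0 = {m0, n0}
  B1 = {m1, n1}
  B2 = {m2, n2}
m0 ∈ B0, n0 ∈ B0 → same block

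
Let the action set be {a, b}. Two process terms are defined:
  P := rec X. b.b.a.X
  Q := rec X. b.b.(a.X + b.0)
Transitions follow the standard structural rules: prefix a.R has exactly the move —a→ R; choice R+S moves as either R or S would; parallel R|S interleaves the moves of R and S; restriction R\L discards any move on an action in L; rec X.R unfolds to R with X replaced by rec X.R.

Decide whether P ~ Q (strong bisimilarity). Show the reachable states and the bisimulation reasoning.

not bisimilar

LTS(P): 3 reachable states
  u0 = rec X. b.b.a.X ⊢ —b→ u1
  u1 = b.a.(rec X. b.b.a.X) ⊢ —b→ u2
  u2 = a.(rec X. b.b.a.X) ⊢ —a→ u0
LTS(Q): 4 reachable states
  v0 = rec X. b.b.(a.X + b.0) ⊢ —b→ v1
  v1 = b.(a.(rec X. b.b.(a.X + b.0)) + b.0) ⊢ —b→ v2
  v2 = a.(rec X. b.b.(a.X + b.0)) + b.0 ⊢ —a→ v0, —b→ v3
  v3 = 0 ⊢ (no moves)
Bisimilarity quotient blocks:
  B0 = {u0}
  B1 = {u1}
  B2 = {u2}
  B3 = {v0}
  B4 = {v1}
  B5 = {v2}
  B6 = {v3}
u0 ∈ B0, v0 ∈ B3 → different blocks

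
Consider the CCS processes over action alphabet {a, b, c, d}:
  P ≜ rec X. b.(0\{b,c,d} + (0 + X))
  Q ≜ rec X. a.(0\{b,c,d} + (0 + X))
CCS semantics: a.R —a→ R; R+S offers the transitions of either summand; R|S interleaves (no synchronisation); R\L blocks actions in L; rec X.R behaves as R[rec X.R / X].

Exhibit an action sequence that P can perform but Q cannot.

b

Reachable graph of P (2 states):
  u0 = rec X. b.(0\{b,c,d} + (0 + X)) ⊢ -b-> u1
  u1 = 0\{b,c,d} + (0 + (rec X. b.(0\{b,c,d} + (0 + X)))) ⊢ -b-> u1
Reachable graph of Q (2 states):
  v0 = rec X. a.(0\{b,c,d} + (0 + X)) ⊢ -a-> v1
  v1 = 0\{b,c,d} + (0 + (rec X. a.(0\{b,c,d} + (0 + X)))) ⊢ -a-> v1
Run σ = ⟨b⟩ on P: start {u0}
  step 1 (b): {u1}
  ✓ P
Run σ = ⟨b⟩ on Q: start {v0}
  step 1 (b): ∅  — Q cannot continue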